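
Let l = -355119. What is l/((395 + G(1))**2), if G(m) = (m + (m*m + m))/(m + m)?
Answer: -1420476/628849 ≈ -2.2589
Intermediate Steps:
G(m) = (m**2 + 2*m)/(2*m) (G(m) = (m + (m**2 + m))/((2*m)) = (m + (m + m**2))*(1/(2*m)) = (m**2 + 2*m)*(1/(2*m)) = (m**2 + 2*m)/(2*m))
l/((395 + G(1))**2) = -355119/(395 + (1 + (1/2)*1))**2 = -355119/(395 + (1 + 1/2))**2 = -355119/(395 + 3/2)**2 = -355119/((793/2)**2) = -355119/628849/4 = -355119*4/628849 = -1420476/628849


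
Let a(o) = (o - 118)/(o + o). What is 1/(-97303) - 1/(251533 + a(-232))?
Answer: -80930127/5678197423793 ≈ -1.4253e-5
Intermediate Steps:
a(o) = (-118 + o)/(2*o) (a(o) = (-118 + o)/((2*o)) = (-118 + o)*(1/(2*o)) = (-118 + o)/(2*o))
1/(-97303) - 1/(251533 + a(-232)) = 1/(-97303) - 1/(251533 + (½)*(-118 - 232)/(-232)) = -1/97303 - 1/(251533 + (½)*(-1/232)*(-350)) = -1/97303 - 1/(251533 + 175/232) = -1/97303 - 1/58355831/232 = -1/97303 - 1*232/58355831 = -1/97303 - 232/58355831 = -80930127/5678197423793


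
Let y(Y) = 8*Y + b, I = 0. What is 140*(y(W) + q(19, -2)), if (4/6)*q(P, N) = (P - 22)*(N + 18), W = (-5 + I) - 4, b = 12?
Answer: -18480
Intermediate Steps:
W = -9 (W = (-5 + 0) - 4 = -5 - 4 = -9)
q(P, N) = 3*(-22 + P)*(18 + N)/2 (q(P, N) = 3*((P - 22)*(N + 18))/2 = 3*((-22 + P)*(18 + N))/2 = 3*(-22 + P)*(18 + N)/2)
y(Y) = 12 + 8*Y (y(Y) = 8*Y + 12 = 12 + 8*Y)
140*(y(W) + q(19, -2)) = 140*((12 + 8*(-9)) + (-594 - 33*(-2) + 27*19 + (3/2)*(-2)*19)) = 140*((12 - 72) + (-594 + 66 + 513 - 57)) = 140*(-60 - 72) = 140*(-132) = -18480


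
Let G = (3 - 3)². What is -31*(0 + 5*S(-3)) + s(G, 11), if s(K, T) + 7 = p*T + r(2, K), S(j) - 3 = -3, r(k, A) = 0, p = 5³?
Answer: 1368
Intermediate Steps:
p = 125
G = 0 (G = 0² = 0)
S(j) = 0 (S(j) = 3 - 3 = 0)
s(K, T) = -7 + 125*T (s(K, T) = -7 + (125*T + 0) = -7 + 125*T)
-31*(0 + 5*S(-3)) + s(G, 11) = -31*(0 + 5*0) + (-7 + 125*11) = -31*(0 + 0) + (-7 + 1375) = -31*0 + 1368 = 0 + 1368 = 1368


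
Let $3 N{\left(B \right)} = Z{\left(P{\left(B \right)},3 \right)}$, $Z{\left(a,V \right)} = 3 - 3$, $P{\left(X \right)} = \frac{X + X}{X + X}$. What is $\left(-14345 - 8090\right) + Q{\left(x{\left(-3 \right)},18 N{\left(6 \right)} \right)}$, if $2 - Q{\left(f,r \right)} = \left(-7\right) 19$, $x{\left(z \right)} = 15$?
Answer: $-22300$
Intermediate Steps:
$P{\left(X \right)} = 1$ ($P{\left(X \right)} = \frac{2 X}{2 X} = 2 X \frac{1}{2 X} = 1$)
$Z{\left(a,V \right)} = 0$ ($Z{\left(a,V \right)} = 3 - 3 = 0$)
$N{\left(B \right)} = 0$ ($N{\left(B \right)} = \frac{1}{3} \cdot 0 = 0$)
$Q{\left(f,r \right)} = 135$ ($Q{\left(f,r \right)} = 2 - \left(-7\right) 19 = 2 - -133 = 2 + 133 = 135$)
$\left(-14345 - 8090\right) + Q{\left(x{\left(-3 \right)},18 N{\left(6 \right)} \right)} = \left(-14345 - 8090\right) + 135 = -22435 + 135 = -22300$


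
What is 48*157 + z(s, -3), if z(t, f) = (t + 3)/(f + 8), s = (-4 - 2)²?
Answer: 37719/5 ≈ 7543.8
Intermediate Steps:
s = 36 (s = (-6)² = 36)
z(t, f) = (3 + t)/(8 + f)
48*157 + z(s, -3) = 48*157 + (3 + 36)/(8 - 3) = 7536 + 39/5 = 37719/5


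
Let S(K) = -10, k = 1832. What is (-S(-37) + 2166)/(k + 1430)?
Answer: 1088/1631 ≈ 0.66708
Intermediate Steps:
(-S(-37) + 2166)/(k + 1430) = (-1*(-10) + 2166)/(1832 + 1430) = (10 + 2166)/3262 = 2176*(1/3262) = 1088/1631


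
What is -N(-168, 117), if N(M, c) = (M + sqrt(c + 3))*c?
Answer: 19656 - 234*sqrt(30) ≈ 18374.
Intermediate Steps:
N(M, c) = c*(M + sqrt(3 + c)) (N(M, c) = (M + sqrt(3 + c))*c = c*(M + sqrt(3 + c)))
-N(-168, 117) = -117*(-168 + sqrt(3 + 117)) = -117*(-168 + sqrt(120)) = -117*(-168 + 2*sqrt(30)) = -(-19656 + 234*sqrt(30)) = 19656 - 234*sqrt(30)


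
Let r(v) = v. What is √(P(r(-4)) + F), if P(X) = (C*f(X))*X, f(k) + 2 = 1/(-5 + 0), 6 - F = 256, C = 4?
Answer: I*√5370/5 ≈ 14.656*I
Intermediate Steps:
F = -250 (F = 6 - 1*256 = 6 - 256 = -250)
f(k) = -11/5 (f(k) = -2 + 1/(-5 + 0) = -2 + 1/(-5) = -2 - ⅕ = -11/5)
P(X) = -44*X/5 (P(X) = (4*(-11/5))*X = -44*X/5)
√(P(r(-4)) + F) = √(-44/5*(-4) - 250) = √(176/5 - 250) = √(-1074/5) = I*√5370/5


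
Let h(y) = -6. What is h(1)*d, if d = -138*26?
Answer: 21528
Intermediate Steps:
d = -3588
h(1)*d = -6*(-3588) = 21528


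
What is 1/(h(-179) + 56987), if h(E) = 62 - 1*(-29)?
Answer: 1/57078 ≈ 1.7520e-5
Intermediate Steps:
h(E) = 91 (h(E) = 62 + 29 = 91)
1/(h(-179) + 56987) = 1/(91 + 56987) = 1/57078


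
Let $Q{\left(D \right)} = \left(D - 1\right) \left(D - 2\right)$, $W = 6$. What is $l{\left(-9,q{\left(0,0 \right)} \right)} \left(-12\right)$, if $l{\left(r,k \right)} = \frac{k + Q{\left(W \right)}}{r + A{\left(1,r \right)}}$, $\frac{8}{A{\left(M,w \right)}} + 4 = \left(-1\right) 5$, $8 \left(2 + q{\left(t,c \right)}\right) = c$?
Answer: $\frac{1944}{89} \approx 21.843$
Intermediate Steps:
$q{\left(t,c \right)} = -2 + \frac{c}{8}$
$A{\left(M,w \right)} = - \frac{8}{9}$ ($A{\left(M,w \right)} = \frac{8}{-4 - 5} = \frac{8}{-9} = 8 \left(- \frac{1}{9}\right) = - \frac{8}{9}$)
$Q{\left(D \right)} = \left(-1 + D\right) \left(-2 + D\right)$
$l{\left(r,k \right)} = \frac{20 + k}{- \frac{8}{9} + r}$ ($l{\left(r,k \right)} = \frac{k + \left(2 + 6^{2} - 18\right)}{r - \frac{8}{9}} = \frac{k + \left(2 + 36 - 18\right)}{- \frac{8}{9} + r} = \frac{k + 20}{- \frac{8}{9} + r} = \frac{20 + k}{- \frac{8}{9} + r}$)
$l{\left(-9,q{\left(0,0 \right)} \right)} \left(-12\right) = \frac{9 \left(20 + \left(-2 + \frac{1}{8} \cdot 0\right)\right)}{-8 + 9 \left(-9\right)} \left(-12\right) = \frac{9 \left(20 + \left(-2 + 0\right)\right)}{-8 - 81} \left(-12\right) = \frac{9 \left(20 - 2\right)}{-89} \left(-12\right) = 9 \left(- \frac{1}{89}\right) 18 \left(-12\right) = \left(- \frac{162}{89}\right) \left(-12\right) = \frac{1944}{89}$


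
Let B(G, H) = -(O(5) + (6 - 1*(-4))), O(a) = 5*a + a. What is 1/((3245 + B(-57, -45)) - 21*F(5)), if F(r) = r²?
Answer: 1/2680 ≈ 0.00037313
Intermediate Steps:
O(a) = 6*a
B(G, H) = -40 (B(G, H) = -(6*5 + (6 - 1*(-4))) = -(30 + (6 + 4)) = -(30 + 10) = -1*40 = -40)
1/((3245 + B(-57, -45)) - 21*F(5)) = 1/((3245 - 40) - 21*5²) = 1/(3205 - 21*25) = 1/(3205 - 525) = 1/2680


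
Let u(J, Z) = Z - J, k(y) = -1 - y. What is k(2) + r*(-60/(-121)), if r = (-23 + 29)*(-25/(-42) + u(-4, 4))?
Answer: 19119/847 ≈ 22.573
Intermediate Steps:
r = 361/7 (r = (-23 + 29)*(-25/(-42) + (4 - 1*(-4))) = 6*(-25*(-1/42) + (4 + 4)) = 6*(25/42 + 8) = 6*(361/42) = 361/7 ≈ 51.571)
k(2) + r*(-60/(-121)) = (-1 - 1*2) + 361*(-60/(-121))/7 = (-1 - 2) + 361*(-60*(-1/121))/7 = -3 + (361/7)*(60/121) = -3 + 21660/847 = 19119/847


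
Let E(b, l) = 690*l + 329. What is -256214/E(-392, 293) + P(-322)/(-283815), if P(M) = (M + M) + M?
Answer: -3453417256/2736773985 ≈ -1.2619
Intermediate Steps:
E(b, l) = 329 + 690*l
P(M) = 3*M (P(M) = 2*M + M = 3*M)
-256214/E(-392, 293) + P(-322)/(-283815) = -256214/(329 + 690*293) + (3*(-322))/(-283815) = -256214/(329 + 202170) - 966*(-1/283815) = -256214/202499 + 46/13515 = -3453417256/2736773985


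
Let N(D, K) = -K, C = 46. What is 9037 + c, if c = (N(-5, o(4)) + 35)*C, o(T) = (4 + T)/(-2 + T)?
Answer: 10463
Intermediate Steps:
o(T) = (4 + T)/(-2 + T)
c = 1426 (c = (-(4 + 4)/(-2 + 4) + 35)*46 = (-8/2 + 35)*46 = (-1*4 + 35)*46 = (-4 + 35)*46 = 31*46 = 1426)
9037 + c = 9037 + 1426 = 10463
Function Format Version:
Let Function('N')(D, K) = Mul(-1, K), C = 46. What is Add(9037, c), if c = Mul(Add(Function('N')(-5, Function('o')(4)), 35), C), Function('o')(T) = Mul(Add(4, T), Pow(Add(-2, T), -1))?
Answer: 10463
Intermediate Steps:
Function('o')(T) = Mul(Pow(Add(-2, T), -1), Add(4, T))
c = 1426 (c = Mul(Add(Mul(-1, Mul(Pow(Add(-2, 4), -1), Add(4, 4))), 35), 46) = Mul(Add(Mul(-1, Mul(Pow(2, -1), 8)), 35), 46) = Mul(Add(Mul(-1, Mul(Rational(1, 2), 8)), 35), 46) = Mul(Add(Mul(-1, 4), 35), 46) = Mul(Add(-4, 35), 46) = Mul(31, 46) = 1426)
Add(9037, c) = Add(9037, 1426) = 10463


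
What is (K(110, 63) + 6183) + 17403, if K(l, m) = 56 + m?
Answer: 23705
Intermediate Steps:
(K(110, 63) + 6183) + 17403 = ((56 + 63) + 6183) + 17403 = (119 + 6183) + 17403 = 6302 + 17403 = 23705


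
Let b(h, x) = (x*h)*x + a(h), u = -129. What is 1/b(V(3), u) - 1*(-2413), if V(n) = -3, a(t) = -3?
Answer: 120471437/49926 ≈ 2413.0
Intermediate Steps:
b(h, x) = -3 + h*x² (b(h, x) = (x*h)*x - 3 = (h*x)*x - 3 = h*x² - 3 = -3 + h*x²)
1/b(V(3), u) - 1*(-2413) = 1/(-3 - 3*(-129)²) - 1*(-2413) = 1/(-3 - 3*16641) + 2413 = 1/(-3 - 49923) + 2413 = 1/(-49926) + 2413 = -1/49926 + 2413 = 120471437/49926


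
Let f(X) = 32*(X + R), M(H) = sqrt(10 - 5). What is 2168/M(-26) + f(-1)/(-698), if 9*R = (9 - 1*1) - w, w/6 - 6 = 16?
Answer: 2128/3141 + 2168*sqrt(5)/5 ≈ 970.24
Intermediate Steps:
w = 132 (w = 36 + 6*16 = 36 + 96 = 132)
R = -124/9 (R = ((9 - 1*1) - 1*132)/9 = ((9 - 1) - 132)/9 = (8 - 132)/9 = (1/9)*(-124) = -124/9 ≈ -13.778)
M(H) = sqrt(5)
f(X) = -3968/9 + 32*X (f(X) = 32*(X - 124/9) = 32*(-124/9 + X) = -3968/9 + 32*X)
2168/M(-26) + f(-1)/(-698) = 2168/(sqrt(5)) + (-3968/9 + 32*(-1))/(-698) = 2168*(sqrt(5)/5) + (-3968/9 - 32)*(-1/698) = 2168*sqrt(5)/5 - 4256/9*(-1/698) = 2168*sqrt(5)/5 + 2128/3141 = 2128/3141 + 2168*sqrt(5)/5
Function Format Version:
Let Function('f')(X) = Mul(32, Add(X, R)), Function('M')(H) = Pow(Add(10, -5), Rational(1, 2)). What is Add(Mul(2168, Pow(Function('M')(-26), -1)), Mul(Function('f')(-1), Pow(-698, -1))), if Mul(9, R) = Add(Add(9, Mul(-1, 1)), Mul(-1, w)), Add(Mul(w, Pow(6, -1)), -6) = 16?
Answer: Add(Rational(2128, 3141), Mul(Rational(2168, 5), Pow(5, Rational(1, 2)))) ≈ 970.24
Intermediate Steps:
w = 132 (w = Add(36, Mul(6, 16)) = Add(36, 96) = 132)
R = Rational(-124, 9) (R = Mul(Rational(1, 9), Add(Add(9, Mul(-1, 1)), Mul(-1, 132))) = Mul(Rational(1, 9), Add(Add(9, -1), -132)) = Mul(Rational(1, 9), Add(8, -132)) = Mul(Rational(1, 9), -124) = Rational(-124, 9) ≈ -13.778)
Function('M')(H) = Pow(5, Rational(1, 2))
Function('f')(X) = Add(Rational(-3968, 9), Mul(32, X)) (Function('f')(X) = Mul(32, Add(X, Rational(-124, 9))) = Mul(32, Add(Rational(-124, 9), X)) = Add(Rational(-3968, 9), Mul(32, X)))
Add(Mul(2168, Pow(Function('M')(-26), -1)), Mul(Function('f')(-1), Pow(-698, -1))) = Add(Mul(2168, Pow(Pow(5, Rational(1, 2)), -1)), Mul(Add(Rational(-3968, 9), Mul(32, -1)), Pow(-698, -1))) = Add(Mul(2168, Mul(Rational(1, 5), Pow(5, Rational(1, 2)))), Mul(Add(Rational(-3968, 9), -32), Rational(-1, 698))) = Add(Mul(Rational(2168, 5), Pow(5, Rational(1, 2))), Mul(Rational(-4256, 9), Rational(-1, 698))) = Add(Mul(Rational(2168, 5), Pow(5, Rational(1, 2))), Rational(2128, 3141)) = Add(Rational(2128, 3141), Mul(Rational(2168, 5), Pow(5, Rational(1, 2))))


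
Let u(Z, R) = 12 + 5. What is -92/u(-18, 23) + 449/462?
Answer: -34871/7854 ≈ -4.4399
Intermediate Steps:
u(Z, R) = 17
-92/u(-18, 23) + 449/462 = -92/17 + 449/462 = -34871/7854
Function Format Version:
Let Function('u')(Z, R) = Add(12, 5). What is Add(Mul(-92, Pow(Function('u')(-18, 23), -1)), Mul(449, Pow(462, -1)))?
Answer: Rational(-34871, 7854) ≈ -4.4399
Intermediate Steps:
Function('u')(Z, R) = 17
Add(Mul(-92, Pow(Function('u')(-18, 23), -1)), Mul(449, Pow(462, -1))) = Add(Mul(-92, Pow(17, -1)), Mul(449, Pow(462, -1))) = Add(Mul(-92, Rational(1, 17)), Mul(449, Rational(1, 462))) = Add(Rational(-92, 17), Rational(449, 462)) = Rational(-34871, 7854)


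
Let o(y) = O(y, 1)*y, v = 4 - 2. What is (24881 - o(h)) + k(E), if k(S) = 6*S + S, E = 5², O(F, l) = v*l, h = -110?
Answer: 25276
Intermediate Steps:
v = 2
O(F, l) = 2*l
E = 25
o(y) = 2*y (o(y) = (2*1)*y = 2*y)
k(S) = 7*S
(24881 - o(h)) + k(E) = (24881 - 2*(-110)) + 7*25 = (24881 - 1*(-220)) + 175 = (24881 + 220) + 175 = 25101 + 175 = 25276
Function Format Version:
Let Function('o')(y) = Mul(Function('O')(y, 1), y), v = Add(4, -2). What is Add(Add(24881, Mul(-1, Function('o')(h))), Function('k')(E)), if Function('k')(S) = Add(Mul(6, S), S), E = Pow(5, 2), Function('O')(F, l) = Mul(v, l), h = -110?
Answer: 25276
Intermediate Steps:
v = 2
Function('O')(F, l) = Mul(2, l)
E = 25
Function('o')(y) = Mul(2, y) (Function('o')(y) = Mul(Mul(2, 1), y) = Mul(2, y))
Function('k')(S) = Mul(7, S)
Add(Add(24881, Mul(-1, Function('o')(h))), Function('k')(E)) = Add(Add(24881, Mul(-1, Mul(2, -110))), Mul(7, 25)) = Add(Add(24881, Mul(-1, -220)), 175) = Add(Add(24881, 220), 175) = Add(25101, 175) = 25276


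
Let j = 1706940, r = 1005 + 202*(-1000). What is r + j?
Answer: 1505945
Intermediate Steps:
r = -200995 (r = 1005 - 202000 = -200995)
r + j = -200995 + 1706940 = 1505945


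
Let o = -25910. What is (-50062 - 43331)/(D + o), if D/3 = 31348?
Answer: -93393/68134 ≈ -1.3707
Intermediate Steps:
D = 94044 (D = 3*31348 = 94044)
(-50062 - 43331)/(D + o) = (-50062 - 43331)/(94044 - 25910) = -93393/68134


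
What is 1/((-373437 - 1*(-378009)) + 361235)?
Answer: 1/365807 ≈ 2.7337e-6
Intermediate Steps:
1/((-373437 - 1*(-378009)) + 361235) = 1/((-373437 + 378009) + 361235) = 1/(4572 + 361235) = 1/365807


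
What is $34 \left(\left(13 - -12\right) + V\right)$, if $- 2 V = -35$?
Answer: $1445$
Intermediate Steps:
$V = \frac{35}{2}$ ($V = \left(- \frac{1}{2}\right) \left(-35\right) = \frac{35}{2} \approx 17.5$)
$34 \left(\left(13 - -12\right) + V\right) = 34 \left(\left(13 - -12\right) + \frac{35}{2}\right) = 34 \left(\left(13 + 12\right) + \frac{35}{2}\right) = 34 \left(25 + \frac{35}{2}\right) = 34 \cdot \frac{85}{2} = 1445$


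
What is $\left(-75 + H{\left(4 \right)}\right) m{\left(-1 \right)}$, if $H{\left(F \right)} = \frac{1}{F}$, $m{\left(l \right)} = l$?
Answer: $\frac{299}{4} \approx 74.75$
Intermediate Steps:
$\left(-75 + H{\left(4 \right)}\right) m{\left(-1 \right)} = \left(-75 + \frac{1}{4}\right) \left(-1\right) = \left(- \frac{299}{4}\right) \left(-1\right) = \frac{299}{4}$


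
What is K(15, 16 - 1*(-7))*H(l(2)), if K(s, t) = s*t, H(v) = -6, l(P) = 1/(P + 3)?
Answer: -2070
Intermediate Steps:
l(P) = 1/(3 + P)
K(15, 16 - 1*(-7))*H(l(2)) = (15*(16 - 1*(-7)))*(-6) = (15*(16 + 7))*(-6) = (15*23)*(-6) = 345*(-6) = -2070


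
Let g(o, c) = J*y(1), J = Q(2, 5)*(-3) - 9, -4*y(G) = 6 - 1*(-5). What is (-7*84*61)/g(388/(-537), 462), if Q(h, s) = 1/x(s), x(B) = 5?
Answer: -14945/11 ≈ -1358.6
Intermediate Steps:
y(G) = -11/4 (y(G) = -(6 - 1*(-5))/4 = -(6 + 5)/4 = -1/4*11 = -11/4)
Q(h, s) = 1/5
J = -48/5 (J = (1/5)*(-3) - 9 = -3/5 - 9 = -48/5 ≈ -9.6000)
g(o, c) = 132/5 (g(o, c) = -48/5*(-11/4) = 132/5)
(-7*84*61)/g(388/(-537), 462) = (-7*84*61)/(132/5) = -588*61*(5/132) = -35868*5/132 = -14945/11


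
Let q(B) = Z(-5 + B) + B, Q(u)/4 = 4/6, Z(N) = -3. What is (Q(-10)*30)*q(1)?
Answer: -160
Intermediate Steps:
Q(u) = 8/3 (Q(u) = 4*(4/6) = 4*(4*(⅙)) = 4*(⅔) = 8/3)
q(B) = -3 + B
(Q(-10)*30)*q(1) = ((8/3)*30)*(-3 + 1) = 80*(-2) = -160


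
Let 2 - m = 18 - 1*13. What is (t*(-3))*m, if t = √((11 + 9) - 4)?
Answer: 36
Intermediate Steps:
m = -3 (m = 2 - (18 - 1*13) = 2 - (18 - 13) = 2 - 1*5 = 2 - 5 = -3)
t = 4 (t = √(20 - 4) = √16 = 4)
(t*(-3))*m = (4*(-3))*(-3) = -12*(-3) = 36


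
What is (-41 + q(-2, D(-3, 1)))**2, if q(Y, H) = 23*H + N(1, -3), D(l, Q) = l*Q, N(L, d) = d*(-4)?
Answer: 9604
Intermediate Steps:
N(L, d) = -4*d
D(l, Q) = Q*l
q(Y, H) = 12 + 23*H (q(Y, H) = 23*H - 4*(-3) = 23*H + 12 = 12 + 23*H)
(-41 + q(-2, D(-3, 1)))**2 = (-41 + (12 + 23*(1*(-3))))**2 = (-41 + (12 + 23*(-3)))**2 = (-41 + (12 - 69))**2 = (-41 - 57)**2 = (-98)**2 = 9604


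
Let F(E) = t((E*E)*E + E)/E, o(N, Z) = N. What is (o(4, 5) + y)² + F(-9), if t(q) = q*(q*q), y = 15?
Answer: 44661169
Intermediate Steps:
t(q) = q³ (t(q) = q*q² = q³)
F(E) = (E + E³)³/E (F(E) = ((E*E)*E + E)³/E = (E²*E + E)³/E = (E³ + E)³/E = (E + E³)³/E)
(o(4, 5) + y)² + F(-9) = (4 + 15)² + (-9)²*(1 + (-9)²)³ = 19² + 81*(1 + 81)³ = 361 + 81*82³ = 361 + 81*551368 = 361 + 44660808 = 44661169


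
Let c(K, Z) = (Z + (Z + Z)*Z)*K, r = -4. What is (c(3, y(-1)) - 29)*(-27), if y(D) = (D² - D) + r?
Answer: 297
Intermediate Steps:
y(D) = -4 + D² - D (y(D) = (D² - D) - 4 = -4 + D² - D)
c(K, Z) = K*(Z + 2*Z²) (c(K, Z) = (Z + (2*Z)*Z)*K = (Z + 2*Z²)*K = K*(Z + 2*Z²))
(c(3, y(-1)) - 29)*(-27) = (3*(-4 + (-1)² - 1*(-1))*(1 + 2*(-4 + (-1)² - 1*(-1))) - 29)*(-27) = (3*(-4 + 1 + 1)*(1 + 2*(-4 + 1 + 1)) - 29)*(-27) = (3*(-2)*(1 + 2*(-2)) - 29)*(-27) = (3*(-2)*(1 - 4) - 29)*(-27) = (3*(-2)*(-3) - 29)*(-27) = (18 - 29)*(-27) = -11*(-27) = 297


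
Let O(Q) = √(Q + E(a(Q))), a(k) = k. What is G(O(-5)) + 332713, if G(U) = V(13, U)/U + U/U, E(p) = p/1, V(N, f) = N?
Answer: 332714 - 13*I*√10/10 ≈ 3.3271e+5 - 4.111*I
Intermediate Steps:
E(p) = p (E(p) = p*1 = p)
O(Q) = √2*√Q (O(Q) = √(Q + Q) = √(2*Q) = √2*√Q)
G(U) = 1 + 13/U (G(U) = 13/U + U/U = 13/U + 1 = 1 + 13/U)
G(O(-5)) + 332713 = (13 + √2*√(-5))/((√2*√(-5))) + 332713 = (13 + √2*(I*√5))/((√2*(I*√5))) + 332713 = (13 + I*√10)/((I*√10)) + 332713 = (-I*√10/10)*(13 + I*√10) + 332713 = -I*√10*(13 + I*√10)/10 + 332713 = 332713 - I*√10*(13 + I*√10)/10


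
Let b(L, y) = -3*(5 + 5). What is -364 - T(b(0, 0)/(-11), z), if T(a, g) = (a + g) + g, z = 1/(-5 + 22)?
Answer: -68600/187 ≈ -366.84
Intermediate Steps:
b(L, y) = -30 (b(L, y) = -3*10 = -30)
z = 1/17 ≈ 0.058824
T(a, g) = a + 2*g
-364 - T(b(0, 0)/(-11), z) = -364 - (-30/(-11) + 2*(1/17)) = -364 - (-30*(-1/11) + 2/17) = -364 - (30/11 + 2/17) = -364 - 1*532/187 = -364 - 532/187 = -68600/187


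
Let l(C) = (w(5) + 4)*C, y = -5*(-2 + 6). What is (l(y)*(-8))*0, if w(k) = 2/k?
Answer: 0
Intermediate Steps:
y = -20 (y = -5*4 = -20)
l(C) = 22*C/5 (l(C) = (2/5 + 4)*C = (2*(⅕) + 4)*C = (⅖ + 4)*C = 22*C/5)
(l(y)*(-8))*0 = (((22/5)*(-20))*(-8))*0 = -88*(-8)*0 = 704*0 = 0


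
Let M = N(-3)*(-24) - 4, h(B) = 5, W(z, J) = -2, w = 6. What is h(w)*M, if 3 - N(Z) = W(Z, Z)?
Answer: -620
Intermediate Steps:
N(Z) = 5 (N(Z) = 3 - 1*(-2) = 3 + 2 = 5)
M = -124 (M = 5*(-24) - 4 = -120 - 4 = -124)
h(w)*M = 5*(-124) = -620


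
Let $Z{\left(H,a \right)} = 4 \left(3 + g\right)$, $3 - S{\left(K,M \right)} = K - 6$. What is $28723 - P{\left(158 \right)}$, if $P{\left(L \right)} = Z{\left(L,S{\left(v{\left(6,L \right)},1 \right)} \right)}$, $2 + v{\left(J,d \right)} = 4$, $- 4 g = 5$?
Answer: $28716$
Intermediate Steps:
$g = - \frac{5}{4}$ ($g = \left(- \frac{1}{4}\right) 5 = - \frac{5}{4} \approx -1.25$)
$v{\left(J,d \right)} = 2$ ($v{\left(J,d \right)} = -2 + 4 = 2$)
$S{\left(K,M \right)} = 9 - K$ ($S{\left(K,M \right)} = 3 - \left(K - 6\right) = 3 - \left(-6 + K\right) = 9 - K$)
$Z{\left(H,a \right)} = 7$ ($Z{\left(H,a \right)} = 4 \left(3 - \frac{5}{4}\right) = 4 \cdot \frac{7}{4} = 7$)
$P{\left(L \right)} = 7$
$28723 - P{\left(158 \right)} = 28723 - 7 = 28716$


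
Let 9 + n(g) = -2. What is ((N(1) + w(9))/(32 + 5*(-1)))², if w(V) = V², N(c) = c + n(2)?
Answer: 5041/729 ≈ 6.9150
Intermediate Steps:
n(g) = -11 (n(g) = -9 - 2 = -11)
N(c) = -11 + c (N(c) = c - 11 = -11 + c)
((N(1) + w(9))/(32 + 5*(-1)))² = (((-11 + 1) + 9²)/(32 + 5*(-1)))² = ((-10 + 81)/(32 - 5))² = (71/27)² = 5041/729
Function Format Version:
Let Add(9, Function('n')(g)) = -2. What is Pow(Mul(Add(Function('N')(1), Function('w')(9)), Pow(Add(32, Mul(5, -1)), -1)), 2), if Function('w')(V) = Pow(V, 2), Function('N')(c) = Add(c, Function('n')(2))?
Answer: Rational(5041, 729) ≈ 6.9150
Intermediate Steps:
Function('n')(g) = -11 (Function('n')(g) = Add(-9, -2) = -11)
Function('N')(c) = Add(-11, c) (Function('N')(c) = Add(c, -11) = Add(-11, c))
Pow(Mul(Add(Function('N')(1), Function('w')(9)), Pow(Add(32, Mul(5, -1)), -1)), 2) = Pow(Mul(Add(Add(-11, 1), Pow(9, 2)), Pow(Add(32, Mul(5, -1)), -1)), 2) = Pow(Mul(Add(-10, 81), Pow(Add(32, -5), -1)), 2) = Pow(Mul(71, Pow(27, -1)), 2) = Pow(Mul(71, Rational(1, 27)), 2) = Pow(Rational(71, 27), 2) = Rational(5041, 729)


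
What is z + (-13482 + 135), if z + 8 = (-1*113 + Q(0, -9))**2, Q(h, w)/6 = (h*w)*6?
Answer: -586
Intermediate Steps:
Q(h, w) = 36*h*w (Q(h, w) = 6*((h*w)*6) = 6*(6*h*w) = 36*h*w)
z = 12761 (z = -8 + (-1*113 + 36*0*(-9))**2 = -8 + (-113 + 0)**2 = -8 + (-113)**2 = -8 + 12769 = 12761)
z + (-13482 + 135) = 12761 + (-13482 + 135) = 12761 - 13347 = -586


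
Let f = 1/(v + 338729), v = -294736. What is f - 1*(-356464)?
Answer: 15681920753/43993 ≈ 3.5646e+5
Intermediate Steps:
f = 1/43993 (f = 1/(-294736 + 338729) = 1/43993 ≈ 2.2731e-5)
f - 1*(-356464) = 1/43993 - 1*(-356464) = 1/43993 + 356464 = 15681920753/43993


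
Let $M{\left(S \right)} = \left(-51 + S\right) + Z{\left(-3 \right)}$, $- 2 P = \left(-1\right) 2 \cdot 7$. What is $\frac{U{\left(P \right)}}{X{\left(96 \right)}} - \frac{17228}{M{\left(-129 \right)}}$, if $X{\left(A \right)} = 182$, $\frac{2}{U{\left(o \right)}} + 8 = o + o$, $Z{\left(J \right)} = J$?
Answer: $\frac{3135557}{33306} \approx 94.144$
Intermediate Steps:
$P = 7$ ($P = - \frac{\left(-1\right) 2 \cdot 7}{2} = - \frac{\left(-2\right) 7}{2} = \left(- \frac{1}{2}\right) \left(-14\right) = 7$)
$U{\left(o \right)} = \frac{2}{-8 + 2 o}$ ($U{\left(o \right)} = \frac{2}{-8 + \left(o + o\right)} = \frac{2}{-8 + 2 o}$)
$M{\left(S \right)} = -54 + S$ ($M{\left(S \right)} = \left(-51 + S\right) - 3 = -54 + S$)
$\frac{U{\left(P \right)}}{X{\left(96 \right)}} - \frac{17228}{M{\left(-129 \right)}} = \frac{1}{\left(-4 + 7\right) 182} - \frac{17228}{-54 - 129} = \frac{1}{3} \cdot \frac{1}{182} - \frac{17228}{-183} = \frac{1}{3} \cdot \frac{1}{182} - - \frac{17228}{183} = \frac{1}{546} + \frac{17228}{183} = \frac{3135557}{33306}$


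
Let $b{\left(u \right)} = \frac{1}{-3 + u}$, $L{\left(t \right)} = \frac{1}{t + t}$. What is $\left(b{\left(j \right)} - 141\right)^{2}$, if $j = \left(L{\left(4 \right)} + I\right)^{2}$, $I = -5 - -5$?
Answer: $\frac{728730025}{36481} \approx 19976.0$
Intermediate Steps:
$L{\left(t \right)} = \frac{1}{2 t}$
$I = 0$ ($I = -5 + 5 = 0$)
$j = \frac{1}{64}$ ($j = \left(\frac{1}{2 \cdot 4} + 0\right)^{2} = \left(\frac{1}{2} \cdot \frac{1}{4} + 0\right)^{2} = \left(\frac{1}{8} + 0\right)^{2} = \left(\frac{1}{8}\right)^{2} = \frac{1}{64} \approx 0.015625$)
$\left(b{\left(j \right)} - 141\right)^{2} = \left(\frac{1}{-3 + \frac{1}{64}} - 141\right)^{2} = \left(\frac{1}{- \frac{191}{64}} - 141\right)^{2} = \left(- \frac{64}{191} - 141\right)^{2} = \left(- \frac{26995}{191}\right)^{2} = \frac{728730025}{36481}$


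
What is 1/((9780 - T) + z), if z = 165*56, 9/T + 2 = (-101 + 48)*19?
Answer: 1009/19191189 ≈ 5.2576e-5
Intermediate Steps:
T = -9/1009 (T = 9/(-2 + (-101 + 48)*19) = 9/(-2 - 53*19) = 9/(-2 - 1007) = 9/(-1009) = 9*(-1/1009) = -9/1009 ≈ -0.0089197)
z = 9240
1/((9780 - T) + z) = 1/((9780 - 1*(-9/1009)) + 9240) = 1/((9780 + 9/1009) + 9240) = 1/(9868029/1009 + 9240) = 1/(19191189/1009) = 1009/19191189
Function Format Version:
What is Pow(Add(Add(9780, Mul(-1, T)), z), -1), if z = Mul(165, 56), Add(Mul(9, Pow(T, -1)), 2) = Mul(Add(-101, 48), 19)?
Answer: Rational(1009, 19191189) ≈ 5.2576e-5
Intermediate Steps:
T = Rational(-9, 1009) (T = Mul(9, Pow(Add(-2, Mul(Add(-101, 48), 19)), -1)) = Mul(9, Pow(Add(-2, Mul(-53, 19)), -1)) = Mul(9, Pow(Add(-2, -1007), -1)) = Mul(9, Pow(-1009, -1)) = Mul(9, Rational(-1, 1009)) = Rational(-9, 1009) ≈ -0.0089197)
z = 9240
Pow(Add(Add(9780, Mul(-1, T)), z), -1) = Pow(Add(Add(9780, Mul(-1, Rational(-9, 1009))), 9240), -1) = Pow(Add(Add(9780, Rational(9, 1009)), 9240), -1) = Pow(Add(Rational(9868029, 1009), 9240), -1) = Pow(Rational(19191189, 1009), -1) = Rational(1009, 19191189)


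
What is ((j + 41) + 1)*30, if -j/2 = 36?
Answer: -900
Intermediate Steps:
j = -72 (j = -2*36 = -72)
((j + 41) + 1)*30 = ((-72 + 41) + 1)*30 = (-31 + 1)*30 = -30*30 = -900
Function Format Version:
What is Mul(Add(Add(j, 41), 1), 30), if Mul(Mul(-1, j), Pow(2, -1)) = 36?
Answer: -900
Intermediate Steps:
j = -72 (j = Mul(-2, 36) = -72)
Mul(Add(Add(j, 41), 1), 30) = Mul(Add(Add(-72, 41), 1), 30) = Mul(Add(-31, 1), 30) = Mul(-30, 30) = -900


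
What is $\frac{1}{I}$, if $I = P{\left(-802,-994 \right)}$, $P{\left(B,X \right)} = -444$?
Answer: $- \frac{1}{444} \approx -0.0022523$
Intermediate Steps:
$I = -444$
$\frac{1}{I} = \frac{1}{-444} = - \frac{1}{444}$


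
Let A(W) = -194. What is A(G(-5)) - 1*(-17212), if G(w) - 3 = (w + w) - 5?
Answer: 17018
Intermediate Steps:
G(w) = -2 + 2*w (G(w) = 3 + ((w + w) - 5) = 3 + (2*w - 5) = 3 + (-5 + 2*w) = -2 + 2*w)
A(G(-5)) - 1*(-17212) = -194 - 1*(-17212) = -194 + 17212 = 17018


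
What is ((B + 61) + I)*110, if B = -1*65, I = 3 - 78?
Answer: -8690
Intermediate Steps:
I = -75
B = -65
((B + 61) + I)*110 = ((-65 + 61) - 75)*110 = (-4 - 75)*110 = -79*110 = -8690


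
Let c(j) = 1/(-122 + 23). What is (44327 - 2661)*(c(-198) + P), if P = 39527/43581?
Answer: 53743473424/1438173 ≈ 37369.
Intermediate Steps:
c(j) = -1/99 (c(j) = 1/(-99) = -1/99)
P = 39527/43581 (P = 39527*(1/43581) = 39527/43581 ≈ 0.90698)
(44327 - 2661)*(c(-198) + P) = (44327 - 2661)*(-1/99 + 39527/43581) = 41666*(1289864/1438173) = 53743473424/1438173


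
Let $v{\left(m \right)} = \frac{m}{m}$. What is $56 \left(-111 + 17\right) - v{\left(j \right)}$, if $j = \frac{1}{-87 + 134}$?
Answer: $-5265$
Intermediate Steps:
$j = \frac{1}{47} \approx 0.021277$
$v{\left(m \right)} = 1$
$56 \left(-111 + 17\right) - v{\left(j \right)} = 56 \left(-111 + 17\right) - 1 = 56 \left(-94\right) - 1 = -5264 - 1 = -5265$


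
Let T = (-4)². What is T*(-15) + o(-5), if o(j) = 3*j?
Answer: -255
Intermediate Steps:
T = 16
T*(-15) + o(-5) = 16*(-15) + 3*(-5) = -240 - 15 = -255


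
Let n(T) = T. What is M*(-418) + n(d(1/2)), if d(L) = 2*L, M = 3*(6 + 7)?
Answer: -16301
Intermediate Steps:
M = 39 (M = 3*13 = 39)
M*(-418) + n(d(1/2)) = 39*(-418) + 2/2 = -16302 + 2*(½) = -16302 + 1 = -16301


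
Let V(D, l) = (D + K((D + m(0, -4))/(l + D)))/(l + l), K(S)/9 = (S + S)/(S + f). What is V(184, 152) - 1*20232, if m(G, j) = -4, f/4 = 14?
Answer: -4867997141/240616 ≈ -20231.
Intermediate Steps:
f = 56 (f = 4*14 = 56)
K(S) = 18*S/(56 + S) (K(S) = 9*((S + S)/(S + 56)) = 9*((2*S)/(56 + S)) = 9*(2*S/(56 + S)) = 18*S/(56 + S))
V(D, l) = (D + 18*(-4 + D)/((56 + (-4 + D)/(D + l))*(D + l)))/(2*l) (V(D, l) = (D + 18*((D - 4)/(l + D))/(56 + (D - 4)/(l + D)))/(l + l) = (D + 18*((-4 + D)/(D + l))/(56 + (-4 + D)/(D + l)))/((2*l)) = (D + 18*((-4 + D)/(D + l))/(56 + (-4 + D)/(D + l)))*(1/(2*l)) = (D + 18*(-4 + D)/((56 + (-4 + D)/(D + l))*(D + l)))*(1/(2*l)) = (D + 18*(-4 + D)/((56 + (-4 + D)/(D + l))*(D + l)))/(2*l))
V(184, 152) - 1*20232 = (½)*(-72 + 18*184 + 184*(-4 + 56*152 + 57*184))/(152*(-4 + 56*152 + 57*184)) - 1*20232 = (½)*(1/152)*(-72 + 3312 + 184*(-4 + 8512 + 10488))/(-4 + 8512 + 10488) - 20232 = (½)*(1/152)*(-72 + 3312 + 184*18996)/18996 - 20232 = (½)*(1/152)*(1/18996)*(-72 + 3312 + 3495264) - 20232 = (½)*(1/152)*(1/18996)*3498504 - 20232 = 145771/240616 - 20232 = -4867997141/240616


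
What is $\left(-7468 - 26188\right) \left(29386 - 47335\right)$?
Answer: $604091544$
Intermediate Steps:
$\left(-7468 - 26188\right) \left(29386 - 47335\right) = \left(-33656\right) \left(-17949\right) = 604091544$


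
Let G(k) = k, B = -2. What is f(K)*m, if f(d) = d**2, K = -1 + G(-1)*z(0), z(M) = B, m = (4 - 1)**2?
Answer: 9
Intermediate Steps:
m = 9 (m = 3**2 = 9)
z(M) = -2
K = 1 (K = -1 - 1*(-2) = -1 + 2 = 1)
f(K)*m = 1**2*9 = 1*9 = 9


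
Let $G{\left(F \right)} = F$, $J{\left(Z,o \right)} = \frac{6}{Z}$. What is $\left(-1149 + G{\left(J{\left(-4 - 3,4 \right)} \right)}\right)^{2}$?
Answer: $\frac{64786401}{49} \approx 1.3222 \cdot 10^{6}$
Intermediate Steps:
$\left(-1149 + G{\left(J{\left(-4 - 3,4 \right)} \right)}\right)^{2} = \left(-1149 + \frac{6}{-4 - 3}\right)^{2} = \left(-1149 + \frac{6}{-7}\right)^{2} = \left(-1149 + 6 \left(- \frac{1}{7}\right)\right)^{2} = \left(-1149 - \frac{6}{7}\right)^{2} = \left(- \frac{8049}{7}\right)^{2} = \frac{64786401}{49}$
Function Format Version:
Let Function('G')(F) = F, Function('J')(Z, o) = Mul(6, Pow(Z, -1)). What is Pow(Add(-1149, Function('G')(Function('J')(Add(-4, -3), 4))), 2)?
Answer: Rational(64786401, 49) ≈ 1.3222e+6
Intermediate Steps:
Pow(Add(-1149, Function('G')(Function('J')(Add(-4, -3), 4))), 2) = Pow(Add(-1149, Mul(6, Pow(Add(-4, -3), -1))), 2) = Pow(Add(-1149, Mul(6, Pow(-7, -1))), 2) = Pow(Add(-1149, Mul(6, Rational(-1, 7))), 2) = Pow(Add(-1149, Rational(-6, 7)), 2) = Pow(Rational(-8049, 7), 2) = Rational(64786401, 49)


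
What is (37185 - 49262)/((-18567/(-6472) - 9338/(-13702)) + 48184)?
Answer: -535490218744/2136620175933 ≈ -0.25062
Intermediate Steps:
(37185 - 49262)/((-18567/(-6472) - 9338/(-13702)) + 48184) = -12077/((-18567*(-1/6472) - 9338*(-1/13702)) + 48184) = -12077/((18567/6472 + 4669/6851) + 48184) = -12077/(157420285/44339672 + 48184) = -12077/2136620175933/44339672 = -12077*44339672/2136620175933 = -535490218744/2136620175933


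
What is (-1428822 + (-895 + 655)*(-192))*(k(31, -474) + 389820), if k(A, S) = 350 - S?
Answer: -540159865848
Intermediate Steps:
(-1428822 + (-895 + 655)*(-192))*(k(31, -474) + 389820) = (-1428822 + (-895 + 655)*(-192))*((350 - 1*(-474)) + 389820) = (-1428822 - 240*(-192))*((350 + 474) + 389820) = (-1428822 + 46080)*(824 + 389820) = -1382742*390644 = -540159865848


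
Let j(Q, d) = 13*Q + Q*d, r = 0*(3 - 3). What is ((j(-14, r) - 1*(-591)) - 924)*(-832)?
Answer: 428480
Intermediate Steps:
r = 0 (r = 0*0 = 0)
((j(-14, r) - 1*(-591)) - 924)*(-832) = ((-14*(13 + 0) - 1*(-591)) - 924)*(-832) = ((-14*13 + 591) - 924)*(-832) = ((-182 + 591) - 924)*(-832) = (409 - 924)*(-832) = -515*(-832) = 428480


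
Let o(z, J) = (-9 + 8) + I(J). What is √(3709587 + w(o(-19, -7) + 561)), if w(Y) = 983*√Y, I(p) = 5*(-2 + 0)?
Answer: √(3709587 + 4915*√22) ≈ 1932.0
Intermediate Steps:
I(p) = -10 (I(p) = 5*(-2) = -10)
o(z, J) = -11 (o(z, J) = (-9 + 8) - 10 = -1 - 10 = -11)
√(3709587 + w(o(-19, -7) + 561)) = √(3709587 + 983*√(-11 + 561)) = √(3709587 + 983*√550) = √(3709587 + 983*(5*√22)) = √(3709587 + 4915*√22)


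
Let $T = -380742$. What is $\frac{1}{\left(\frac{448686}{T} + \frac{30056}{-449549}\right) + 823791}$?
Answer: $\frac{28527030893}{23500275781388002} \approx 1.2139 \cdot 10^{-6}$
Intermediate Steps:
$\frac{1}{\left(\frac{448686}{T} + \frac{30056}{-449549}\right) + 823791} = \frac{1}{\left(\frac{448686}{-380742} + \frac{30056}{-449549}\right) + 823791} = \frac{1}{\left(448686 \left(- \frac{1}{380742}\right) + 30056 \left(- \frac{1}{449549}\right)\right) + 823791} = \frac{1}{\left(- \frac{74781}{63457} - \frac{30056}{449549}\right) + 823791} = \frac{1}{- \frac{35524987361}{28527030893} + 823791} = \frac{1}{\frac{23500275781388002}{28527030893}} = \frac{28527030893}{23500275781388002}$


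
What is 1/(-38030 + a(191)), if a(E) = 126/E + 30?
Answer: -191/7257874 ≈ -2.6316e-5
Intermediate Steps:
a(E) = 30 + 126/E
1/(-38030 + a(191)) = 1/(-38030 + (30 + 126/191)) = 1/(-38030 + 5856/191) = 1/(-7257874/191) = -191/7257874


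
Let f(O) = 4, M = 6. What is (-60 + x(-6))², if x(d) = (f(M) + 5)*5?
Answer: 225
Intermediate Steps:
x(d) = 45 (x(d) = (4 + 5)*5 = 9*5 = 45)
(-60 + x(-6))² = (-60 + 45)² = (-15)² = 225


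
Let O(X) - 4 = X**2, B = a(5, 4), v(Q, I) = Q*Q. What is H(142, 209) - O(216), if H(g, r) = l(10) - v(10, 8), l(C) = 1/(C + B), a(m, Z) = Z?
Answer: -654639/14 ≈ -46760.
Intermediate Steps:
v(Q, I) = Q**2
B = 4
O(X) = 4 + X**2
l(C) = 1/(4 + C) (l(C) = 1/(C + 4) = 1/(4 + C))
H(g, r) = -1399/14 (H(g, r) = 1/(4 + 10) - 1*10**2 = 1/14 - 1*100 = 1/14 - 100 = -1399/14)
H(142, 209) - O(216) = -1399/14 - (4 + 216**2) = -1399/14 - (4 + 46656) = -1399/14 - 1*46660 = -1399/14 - 46660 = -654639/14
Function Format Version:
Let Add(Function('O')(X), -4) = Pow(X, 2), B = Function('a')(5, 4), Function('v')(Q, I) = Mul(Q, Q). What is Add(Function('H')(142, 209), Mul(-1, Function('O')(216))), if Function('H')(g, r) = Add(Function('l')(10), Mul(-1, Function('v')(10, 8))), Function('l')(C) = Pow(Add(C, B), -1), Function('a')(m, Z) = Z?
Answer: Rational(-654639, 14) ≈ -46760.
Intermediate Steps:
Function('v')(Q, I) = Pow(Q, 2)
B = 4
Function('O')(X) = Add(4, Pow(X, 2))
Function('l')(C) = Pow(Add(4, C), -1) (Function('l')(C) = Pow(Add(C, 4), -1) = Pow(Add(4, C), -1))
Function('H')(g, r) = Rational(-1399, 14) (Function('H')(g, r) = Add(Pow(Add(4, 10), -1), Mul(-1, Pow(10, 2))) = Add(Pow(14, -1), Mul(-1, 100)) = Add(Rational(1, 14), -100) = Rational(-1399, 14))
Add(Function('H')(142, 209), Mul(-1, Function('O')(216))) = Add(Rational(-1399, 14), Mul(-1, Add(4, Pow(216, 2)))) = Add(Rational(-1399, 14), Mul(-1, Add(4, 46656))) = Add(Rational(-1399, 14), Mul(-1, 46660)) = Add(Rational(-1399, 14), -46660) = Rational(-654639, 14)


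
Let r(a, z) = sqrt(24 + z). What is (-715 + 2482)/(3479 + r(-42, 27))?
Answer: 6147393/12103390 - 1767*sqrt(51)/12103390 ≈ 0.50686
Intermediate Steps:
(-715 + 2482)/(3479 + r(-42, 27)) = (-715 + 2482)/(3479 + sqrt(24 + 27)) = 1767/(3479 + sqrt(51))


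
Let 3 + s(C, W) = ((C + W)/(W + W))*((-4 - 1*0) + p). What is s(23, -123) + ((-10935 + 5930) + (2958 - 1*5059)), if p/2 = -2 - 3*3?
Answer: -875707/123 ≈ -7119.6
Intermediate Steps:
p = -22 (p = 2*(-2 - 3*3) = 2*(-2 - 9) = 2*(-11) = -22)
s(C, W) = -3 - 13*(C + W)/W (s(C, W) = -3 + ((C + W)/(W + W))*((-4 - 1*0) - 22) = -3 + ((C + W)/((2*W)))*((-4 + 0) - 22) = -3 + ((C + W)*(1/(2*W)))*(-4 - 22) = -3 + ((C + W)/(2*W))*(-26) = -3 - 13*(C + W)/W)
s(23, -123) + ((-10935 + 5930) + (2958 - 1*5059)) = (-16 - 13*23/(-123)) + ((-10935 + 5930) + (2958 - 1*5059)) = (-16 - 13*23*(-1/123)) + (-5005 + (2958 - 5059)) = (-16 + 299/123) + (-5005 - 2101) = -1669/123 - 7106 = -875707/123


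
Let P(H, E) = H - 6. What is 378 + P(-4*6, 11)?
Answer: 348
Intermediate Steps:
P(H, E) = -6 + H
378 + P(-4*6, 11) = 378 + (-6 - 4*6) = 378 + (-6 - 24) = 378 - 30 = 348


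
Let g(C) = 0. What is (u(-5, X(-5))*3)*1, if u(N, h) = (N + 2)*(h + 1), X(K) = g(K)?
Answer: -9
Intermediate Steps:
X(K) = 0
u(N, h) = (1 + h)*(2 + N) (u(N, h) = (2 + N)*(1 + h) = (1 + h)*(2 + N))
(u(-5, X(-5))*3)*1 = ((2 - 5 + 2*0 - 5*0)*3)*1 = ((2 - 5 + 0 + 0)*3)*1 = -3*3*1 = -9*1 = -9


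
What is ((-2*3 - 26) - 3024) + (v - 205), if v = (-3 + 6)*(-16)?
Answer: -3309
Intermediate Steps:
v = -48 (v = 3*(-16) = -48)
((-2*3 - 26) - 3024) + (v - 205) = ((-2*3 - 26) - 3024) + (-48 - 205) = ((-6 - 26) - 3024) - 253 = (-32 - 3024) - 253 = -3056 - 253 = -3309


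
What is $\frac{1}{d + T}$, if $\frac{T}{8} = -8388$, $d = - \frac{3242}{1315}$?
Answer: $- \frac{1315}{88245002} \approx -1.4902 \cdot 10^{-5}$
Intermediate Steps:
$d = - \frac{3242}{1315}$ ($d = \left(-3242\right) \frac{1}{1315} = - \frac{3242}{1315} \approx -2.4654$)
$T = -67104$ ($T = 8 \left(-8388\right) = -67104$)
$\frac{1}{d + T} = \frac{1}{- \frac{3242}{1315} - 67104} = \frac{1}{- \frac{88245002}{1315}} = - \frac{1315}{88245002}$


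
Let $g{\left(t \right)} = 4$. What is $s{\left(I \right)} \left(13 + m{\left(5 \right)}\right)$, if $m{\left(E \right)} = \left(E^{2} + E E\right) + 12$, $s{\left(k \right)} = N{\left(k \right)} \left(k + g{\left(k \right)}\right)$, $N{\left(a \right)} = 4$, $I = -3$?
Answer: $300$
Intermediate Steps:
$s{\left(k \right)} = 16 + 4 k$ ($s{\left(k \right)} = 4 \left(k + 4\right) = 4 \left(4 + k\right) = 16 + 4 k$)
$m{\left(E \right)} = 12 + 2 E^{2}$ ($m{\left(E \right)} = \left(E^{2} + E^{2}\right) + 12 = 2 E^{2} + 12 = 12 + 2 E^{2}$)
$s{\left(I \right)} \left(13 + m{\left(5 \right)}\right) = \left(16 + 4 \left(-3\right)\right) \left(13 + \left(12 + 2 \cdot 5^{2}\right)\right) = \left(16 - 12\right) \left(13 + \left(12 + 2 \cdot 25\right)\right) = 4 \left(13 + \left(12 + 50\right)\right) = 4 \left(13 + 62\right) = 4 \cdot 75 = 300$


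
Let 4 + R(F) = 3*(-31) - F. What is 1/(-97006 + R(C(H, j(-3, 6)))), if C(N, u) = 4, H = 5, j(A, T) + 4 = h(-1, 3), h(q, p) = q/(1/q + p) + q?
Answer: -1/97107 ≈ -1.0298e-5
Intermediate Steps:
h(q, p) = q + q/(p + 1/q) (h(q, p) = q/(p + 1/q) + q = q + q/(p + 1/q))
j(A, T) = -11/2 (j(A, T) = -4 - (1 - 1 + 3*(-1))/(1 + 3*(-1)) = -4 - (1 - 1 - 3)/(1 - 3) = -4 - 1*(-3)/(-2) = -4 - 1*(-½)*(-3) = -4 - 3/2 = -11/2)
R(F) = -97 - F (R(F) = -4 + (3*(-31) - F) = -4 + (-93 - F) = -97 - F)
1/(-97006 + R(C(H, j(-3, 6)))) = 1/(-97006 + (-97 - 1*4)) = 1/(-97006 + (-97 - 4)) = 1/(-97006 - 101) = 1/(-97107) = -1/97107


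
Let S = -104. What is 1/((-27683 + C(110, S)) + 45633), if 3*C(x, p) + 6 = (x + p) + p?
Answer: 3/53746 ≈ 5.5818e-5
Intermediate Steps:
C(x, p) = -2 + x/3 + 2*p/3 (C(x, p) = -2 + ((x + p) + p)/3 = -2 + ((p + x) + p)/3 = -2 + (x + 2*p)/3 = -2 + (x/3 + 2*p/3) = -2 + x/3 + 2*p/3)
1/((-27683 + C(110, S)) + 45633) = 1/((-27683 + (-2 + (1/3)*110 + (2/3)*(-104))) + 45633) = 1/((-27683 + (-2 + 110/3 - 208/3)) + 45633) = 1/((-27683 - 104/3) + 45633) = 1/(-83153/3 + 45633) = 1/(53746/3) = 3/53746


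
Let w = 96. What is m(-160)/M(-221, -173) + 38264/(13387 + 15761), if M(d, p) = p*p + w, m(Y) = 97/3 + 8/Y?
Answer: 5749087973/4375843500 ≈ 1.3138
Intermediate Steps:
m(Y) = 97/3 + 8/Y (m(Y) = 97*(⅓) + 8/Y = 97/3 + 8/Y)
M(d, p) = 96 + p² (M(d, p) = p*p + 96 = p² + 96 = 96 + p²)
m(-160)/M(-221, -173) + 38264/(13387 + 15761) = (97/3 + 8/(-160))/(96 + (-173)²) + 38264/(13387 + 15761) = (97/3 + 8*(-1/160))/(96 + 29929) + 38264/29148 = (97/3 - 1/20)/30025 + 38264*(1/29148) = (1937/60)*(1/30025) + 9566/7287 = 1937/1801500 + 9566/7287 = 5749087973/4375843500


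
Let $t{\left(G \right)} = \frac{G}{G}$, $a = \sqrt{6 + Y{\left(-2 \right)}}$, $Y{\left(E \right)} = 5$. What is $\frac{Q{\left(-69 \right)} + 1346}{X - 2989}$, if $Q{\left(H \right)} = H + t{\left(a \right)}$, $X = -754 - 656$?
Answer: $- \frac{1278}{4399} \approx -0.29052$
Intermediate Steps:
$X = -1410$
$a = \sqrt{11}$ ($a = \sqrt{6 + 5} = \sqrt{11} \approx 3.3166$)
$t{\left(G \right)} = 1$
$Q{\left(H \right)} = 1 + H$ ($Q{\left(H \right)} = H + 1 = 1 + H$)
$\frac{Q{\left(-69 \right)} + 1346}{X - 2989} = \frac{\left(1 - 69\right) + 1346}{-1410 - 2989} = \frac{-68 + 1346}{-4399} = 1278 \left(- \frac{1}{4399}\right) = - \frac{1278}{4399}$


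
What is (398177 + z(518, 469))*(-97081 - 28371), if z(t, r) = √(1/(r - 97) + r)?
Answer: -49952101004 - 62726*√16225617/93 ≈ -4.9955e+10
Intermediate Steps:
z(t, r) = √(r + 1/(-97 + r)) (z(t, r) = √(1/(-97 + r) + r) = √(r + 1/(-97 + r)))
(398177 + z(518, 469))*(-97081 - 28371) = (398177 + √((1 + 469*(-97 + 469))/(-97 + 469)))*(-97081 - 28371) = (398177 + √((1 + 469*372)/372))*(-125452) = (398177 + √((1 + 174468)/372))*(-125452) = (398177 + √((1/372)*174469))*(-125452) = (398177 + √(174469/372))*(-125452) = (398177 + √16225617/186)*(-125452) = -49952101004 - 62726*√16225617/93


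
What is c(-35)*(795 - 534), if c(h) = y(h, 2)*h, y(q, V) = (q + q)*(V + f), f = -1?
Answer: 639450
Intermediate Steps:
y(q, V) = 2*q*(-1 + V) (y(q, V) = (q + q)*(V - 1) = (2*q)*(-1 + V) = 2*q*(-1 + V))
c(h) = 2*h² (c(h) = (2*h*(-1 + 2))*h = (2*h*1)*h = (2*h)*h = 2*h²)
c(-35)*(795 - 534) = (2*(-35)²)*(795 - 534) = (2*1225)*261 = 2450*261 = 639450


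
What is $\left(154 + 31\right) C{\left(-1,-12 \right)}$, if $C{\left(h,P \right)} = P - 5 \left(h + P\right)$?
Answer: $9805$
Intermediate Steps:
$C{\left(h,P \right)} = - 5 h - 4 P$ ($C{\left(h,P \right)} = P - 5 \left(P + h\right) = P - \left(5 P + 5 h\right) = - 5 h - 4 P$)
$\left(154 + 31\right) C{\left(-1,-12 \right)} = \left(154 + 31\right) \left(\left(-5\right) \left(-1\right) - -48\right) = 185 \left(5 + 48\right) = 185 \cdot 53 = 9805$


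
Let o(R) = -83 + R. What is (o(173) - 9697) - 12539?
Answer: -22146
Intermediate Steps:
(o(173) - 9697) - 12539 = ((-83 + 173) - 9697) - 12539 = (90 - 9697) - 12539 = -9607 - 12539 = -22146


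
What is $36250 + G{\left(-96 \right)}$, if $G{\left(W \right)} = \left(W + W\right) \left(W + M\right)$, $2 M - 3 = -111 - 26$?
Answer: $67546$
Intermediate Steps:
$M = -67$ ($M = \frac{3}{2} + \frac{-111 - 26}{2} = \frac{3}{2} + \frac{1}{2} \left(-137\right) = \frac{3}{2} - \frac{137}{2} = -67$)
$G{\left(W \right)} = 2 W \left(-67 + W\right)$ ($G{\left(W \right)} = \left(W + W\right) \left(W - 67\right) = 2 W \left(-67 + W\right)$)
$36250 + G{\left(-96 \right)} = 36250 + 2 \left(-96\right) \left(-67 - 96\right) = 36250 + 2 \left(-96\right) \left(-163\right) = 36250 + 31296 = 67546$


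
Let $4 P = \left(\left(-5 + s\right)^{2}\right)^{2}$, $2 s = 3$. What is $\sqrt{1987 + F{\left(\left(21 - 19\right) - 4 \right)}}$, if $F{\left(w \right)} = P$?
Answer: $\frac{\sqrt{129569}}{8} \approx 44.995$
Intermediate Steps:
$s = \frac{3}{2}$ ($s = \frac{1}{2} \cdot 3 = \frac{3}{2} \approx 1.5$)
$P = \frac{2401}{64}$ ($P = \frac{\left(\left(-5 + \frac{3}{2}\right)^{2}\right)^{2}}{4} = \frac{\left(\left(- \frac{7}{2}\right)^{2}\right)^{2}}{4} = \frac{\left(\frac{49}{4}\right)^{2}}{4} = \frac{1}{4} \cdot \frac{2401}{16} = \frac{2401}{64} \approx 37.516$)
$F{\left(w \right)} = \frac{2401}{64}$
$\sqrt{1987 + F{\left(\left(21 - 19\right) - 4 \right)}} = \sqrt{1987 + \frac{2401}{64}} = \sqrt{\frac{129569}{64}} = \frac{\sqrt{129569}}{8}$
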